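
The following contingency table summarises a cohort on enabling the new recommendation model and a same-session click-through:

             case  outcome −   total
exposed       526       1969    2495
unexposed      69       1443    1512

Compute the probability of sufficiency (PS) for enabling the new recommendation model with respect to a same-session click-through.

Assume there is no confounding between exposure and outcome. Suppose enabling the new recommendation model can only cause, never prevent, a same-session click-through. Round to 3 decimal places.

p₁ = P(outcome | exposed) = 526/2495 = 0.21082
p₀ = P(outcome | unexposed) = 69/1512 = 0.045635
Under exogeneity and monotonicity, PS = (p₁ − p₀)/(1 − p₀).
PS = (0.21082 − 0.045635) / 0.95437 ≈ 0.1731

PS ≈ 0.173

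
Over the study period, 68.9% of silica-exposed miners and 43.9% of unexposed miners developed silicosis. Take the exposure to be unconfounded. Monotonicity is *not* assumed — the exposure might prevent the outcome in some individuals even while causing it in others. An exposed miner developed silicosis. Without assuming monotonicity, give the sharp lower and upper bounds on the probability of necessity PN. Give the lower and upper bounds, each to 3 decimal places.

p₁ = 0.689, p₀ = 0.439.
Under exogeneity alone the bounds on PN are max{0,(p₁−p₀)/p₁} ≤ PN ≤ min{1,(1−p₀)/p₁}.
  lower = (p₁ − p₀)/p₁ = 0.25 / 0.689 ≈ 0.3628
  upper = min{1, (1 − p₀)/p₁} = 0.561 / 0.689 ≈ 0.8142

0.363 ≤ PN ≤ 0.814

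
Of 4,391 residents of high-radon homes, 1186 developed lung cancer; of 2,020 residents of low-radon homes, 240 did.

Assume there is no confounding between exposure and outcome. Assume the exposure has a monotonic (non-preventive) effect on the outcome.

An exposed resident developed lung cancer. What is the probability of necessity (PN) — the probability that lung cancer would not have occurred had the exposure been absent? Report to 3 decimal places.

PN ≈ 0.560

p₁ = P(outcome | exposed) = 1186/4391 = 0.2701
p₀ = P(outcome | unexposed) = 240/2020 = 0.11881
Under exogeneity and monotonicity, PN = (p₁ − p₀) / p₁.
PN = (0.2701 − 0.11881) / 0.2701 = 0.15129 / 0.2701 ≈ 0.5601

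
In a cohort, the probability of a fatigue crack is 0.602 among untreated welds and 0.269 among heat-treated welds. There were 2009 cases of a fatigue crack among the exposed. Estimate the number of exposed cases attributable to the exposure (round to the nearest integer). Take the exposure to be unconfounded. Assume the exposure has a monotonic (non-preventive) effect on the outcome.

about 1111 cases

Let p₁ = 0.602, p₀ = 0.269.
PN = (p₁ − p₀)/p₁ = (0.602 − 0.269) / 0.602 ≈ 0.55316.
Attributable cases ≈ PN × (exposed cases) = 0.55316 × 2009 ≈ 1111.29.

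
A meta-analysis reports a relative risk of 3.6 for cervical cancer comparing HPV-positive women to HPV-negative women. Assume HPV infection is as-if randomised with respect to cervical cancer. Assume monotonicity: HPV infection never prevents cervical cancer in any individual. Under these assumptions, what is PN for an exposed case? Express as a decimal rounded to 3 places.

PN ≈ 0.722

Under exogeneity and monotonicity, PN = (RR − 1) / RR = 1 − 1/RR.
PN = (3.6 − 1) / 3.6 = 2.6 / 3.6 ≈ 0.7222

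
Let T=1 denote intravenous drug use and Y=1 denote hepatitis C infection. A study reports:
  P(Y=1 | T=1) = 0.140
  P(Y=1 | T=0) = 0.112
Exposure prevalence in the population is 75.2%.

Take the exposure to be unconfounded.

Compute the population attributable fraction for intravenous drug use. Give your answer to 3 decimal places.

Let p₁ = 0.14, p₀ = 0.112.
Overall risk P(Y=1) = π·p₁ + (1−π)·p₀ = 0.752×0.14 + 0.248×0.112 = 0.13306.
Under exogeneity, PAF = [P(Y=1) − p₀] / P(Y=1).
PAF = (0.13306 − 0.112) / 0.13306 ≈ 0.1582

PAF ≈ 0.158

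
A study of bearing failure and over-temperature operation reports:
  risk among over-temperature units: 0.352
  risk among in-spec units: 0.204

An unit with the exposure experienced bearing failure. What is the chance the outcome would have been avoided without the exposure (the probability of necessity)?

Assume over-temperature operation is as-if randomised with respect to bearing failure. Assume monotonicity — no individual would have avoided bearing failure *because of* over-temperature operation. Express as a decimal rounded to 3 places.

PN ≈ 0.420

Let p₁ = 0.352, p₀ = 0.204.
Under exogeneity and monotonicity, PN = (p₁ − p₀) / p₁.
PN = (0.352 − 0.204) / 0.352 = 0.148 / 0.352 ≈ 0.4205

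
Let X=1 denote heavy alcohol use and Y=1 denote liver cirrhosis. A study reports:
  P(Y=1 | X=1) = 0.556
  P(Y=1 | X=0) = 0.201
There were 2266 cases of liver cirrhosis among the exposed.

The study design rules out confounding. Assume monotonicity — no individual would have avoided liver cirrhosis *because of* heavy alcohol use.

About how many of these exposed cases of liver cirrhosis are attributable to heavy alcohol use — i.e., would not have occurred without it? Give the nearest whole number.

Let p₁ = 0.556, p₀ = 0.201.
PN = (p₁ − p₀)/p₁ = (0.556 − 0.201) / 0.556 ≈ 0.63849.
Attributable cases ≈ PN × (exposed cases) = 0.63849 × 2266 ≈ 1446.82.

about 1447 cases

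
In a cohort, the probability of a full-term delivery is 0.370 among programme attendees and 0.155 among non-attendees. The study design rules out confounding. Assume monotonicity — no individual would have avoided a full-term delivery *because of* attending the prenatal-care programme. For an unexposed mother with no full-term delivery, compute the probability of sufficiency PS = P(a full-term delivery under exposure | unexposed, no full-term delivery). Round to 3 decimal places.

PS ≈ 0.254

Let p₁ = 0.37, p₀ = 0.155.
Under exogeneity and monotonicity, PS = (p₁ − p₀) / (1 − p₀).
PS = (0.37 − 0.155) / (1 − 0.155) = 0.215 / 0.845 ≈ 0.2544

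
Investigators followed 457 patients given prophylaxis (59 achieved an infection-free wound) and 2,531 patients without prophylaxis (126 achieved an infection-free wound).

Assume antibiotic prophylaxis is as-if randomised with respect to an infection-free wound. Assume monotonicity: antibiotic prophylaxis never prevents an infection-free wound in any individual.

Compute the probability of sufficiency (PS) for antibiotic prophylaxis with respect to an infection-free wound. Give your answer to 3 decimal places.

p₁ = P(outcome | exposed) = 59/457 = 0.1291
p₀ = P(outcome | unexposed) = 126/2531 = 0.049783
Under exogeneity and monotonicity, PS = (p₁ − p₀) / (1 − p₀).
PS = (0.1291 − 0.049783) / (1 − 0.049783) = 0.07932 / 0.95022 ≈ 0.0835

PS ≈ 0.083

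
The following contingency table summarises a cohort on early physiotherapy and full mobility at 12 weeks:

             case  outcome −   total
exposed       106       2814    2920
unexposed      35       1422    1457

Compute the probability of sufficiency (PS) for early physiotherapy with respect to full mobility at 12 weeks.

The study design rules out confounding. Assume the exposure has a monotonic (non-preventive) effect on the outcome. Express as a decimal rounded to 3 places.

p₁ = P(outcome | exposed) = 106/2920 = 0.036301
p₀ = P(outcome | unexposed) = 35/1457 = 0.024022
Under exogeneity and monotonicity, PS = (p₁ − p₀) / (1 − p₀).
PS = (0.036301 − 0.024022) / (1 − 0.024022) = 0.012279 / 0.97598 ≈ 0.0126

PS ≈ 0.013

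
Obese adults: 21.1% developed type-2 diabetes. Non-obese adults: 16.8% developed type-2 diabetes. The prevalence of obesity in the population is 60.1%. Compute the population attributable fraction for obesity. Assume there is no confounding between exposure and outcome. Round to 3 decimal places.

p₁ = 0.211, p₀ = 0.168.
Overall risk P(Y=1) = π·p₁ + (1−π)·p₀ = 0.601×0.211 + 0.399×0.168 = 0.19384.
Under exogeneity, PAF = [P(Y=1) − p₀] / P(Y=1).
PAF = (0.19384 − 0.168) / 0.19384 ≈ 0.1333

PAF ≈ 0.133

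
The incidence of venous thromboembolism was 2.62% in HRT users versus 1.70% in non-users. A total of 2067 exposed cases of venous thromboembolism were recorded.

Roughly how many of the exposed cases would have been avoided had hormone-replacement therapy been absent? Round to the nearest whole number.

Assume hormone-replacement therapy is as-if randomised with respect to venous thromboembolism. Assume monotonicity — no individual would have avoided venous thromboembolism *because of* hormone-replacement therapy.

about 726 cases

p₁ = 0.0262, p₀ = 0.017.
PN = (p₁ − p₀)/p₁ = (0.0262 − 0.017) / 0.0262 ≈ 0.35115.
Attributable cases ≈ PN × (exposed cases) = 0.35115 × 2067 ≈ 725.82.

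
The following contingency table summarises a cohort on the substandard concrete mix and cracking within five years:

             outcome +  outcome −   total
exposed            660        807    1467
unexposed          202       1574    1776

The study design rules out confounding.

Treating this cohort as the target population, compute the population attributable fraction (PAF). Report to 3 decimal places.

p₁ = P(outcome | exposed) = 660/1467 = 0.4499
p₀ = P(outcome | unexposed) = 202/1776 = 0.11374
Exposure prevalence π = 1467/3243 = 0.45236; overall risk P(Y=1) = 0.2658.
Under exogeneity, PAF = [P(Y=1) − p₀]/P(Y=1).
PAF = (0.2658 − 0.11374) / 0.2658 ≈ 0.5721

PAF ≈ 0.572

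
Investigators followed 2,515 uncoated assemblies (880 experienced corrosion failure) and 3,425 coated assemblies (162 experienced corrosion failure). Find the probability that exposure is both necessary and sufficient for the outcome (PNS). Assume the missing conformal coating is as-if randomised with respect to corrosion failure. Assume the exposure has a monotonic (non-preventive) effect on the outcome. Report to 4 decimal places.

PNS ≈ 0.3026

p₁ = P(outcome | exposed) = 880/2515 = 0.3499
p₀ = P(outcome | unexposed) = 162/3425 = 0.047299
Under exogeneity and monotonicity, PNS = p₁ − p₀.
PNS = 0.3499 − 0.047299 = 0.3026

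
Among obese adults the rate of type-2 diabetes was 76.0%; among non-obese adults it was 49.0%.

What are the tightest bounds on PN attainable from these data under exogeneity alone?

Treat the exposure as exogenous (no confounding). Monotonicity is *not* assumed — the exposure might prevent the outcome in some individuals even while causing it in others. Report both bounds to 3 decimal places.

0.355 ≤ PN ≤ 0.671

p₁ = 0.76, p₀ = 0.49.
Under exogeneity alone the bounds on PN are max{0,(p₁−p₀)/p₁} ≤ PN ≤ min{1,(1−p₀)/p₁}.
  lower = (p₁ − p₀)/p₁ = 0.27 / 0.76 ≈ 0.3553
  upper = min{1, (1 − p₀)/p₁} = 0.51 / 0.76 ≈ 0.6711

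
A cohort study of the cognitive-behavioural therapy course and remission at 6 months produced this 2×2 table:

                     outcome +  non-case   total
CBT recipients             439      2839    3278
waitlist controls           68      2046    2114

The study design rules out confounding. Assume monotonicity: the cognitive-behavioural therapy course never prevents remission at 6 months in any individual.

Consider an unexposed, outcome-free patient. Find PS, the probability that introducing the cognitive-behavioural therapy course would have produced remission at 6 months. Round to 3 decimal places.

PS ≈ 0.105

p₁ = P(outcome | exposed) = 439/3278 = 0.13392
p₀ = P(outcome | unexposed) = 68/2114 = 0.032167
Under exogeneity and monotonicity, PS = (p₁ − p₀) / (1 − p₀).
PS = (0.13392 − 0.032167) / (1 − 0.032167) = 0.10176 / 0.96783 ≈ 0.1051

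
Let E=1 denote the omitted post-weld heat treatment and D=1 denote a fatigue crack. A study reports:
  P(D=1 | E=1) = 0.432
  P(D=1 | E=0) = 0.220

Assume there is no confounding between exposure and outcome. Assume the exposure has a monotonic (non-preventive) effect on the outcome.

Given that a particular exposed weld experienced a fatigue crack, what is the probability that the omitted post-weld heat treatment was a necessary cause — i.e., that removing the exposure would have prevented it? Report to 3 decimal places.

PN ≈ 0.491

Let p₁ = 0.432, p₀ = 0.22.
Under exogeneity and monotonicity, PN = (p₁ − p₀) / p₁.
PN = (0.432 − 0.22) / 0.432 = 0.212 / 0.432 ≈ 0.4907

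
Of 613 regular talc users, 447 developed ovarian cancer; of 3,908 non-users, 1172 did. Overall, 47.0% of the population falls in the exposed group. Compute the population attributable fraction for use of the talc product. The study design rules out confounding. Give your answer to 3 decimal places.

p₁ = P(outcome | exposed) = 447/613 = 0.7292
p₀ = P(outcome | unexposed) = 1172/3908 = 0.2999
Overall risk P(Y=1) = π·p₁ + (1−π)·p₀ = 0.47×0.7292 + 0.53×0.2999 = 0.50167.
Under exogeneity, PAF = [P(Y=1) − p₀] / P(Y=1).
PAF = (0.50167 − 0.2999) / 0.50167 ≈ 0.4022

PAF ≈ 0.402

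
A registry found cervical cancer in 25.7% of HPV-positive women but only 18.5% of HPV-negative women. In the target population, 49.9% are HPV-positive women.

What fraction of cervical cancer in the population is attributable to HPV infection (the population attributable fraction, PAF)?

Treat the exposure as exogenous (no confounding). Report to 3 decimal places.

p₁ = 0.257, p₀ = 0.185.
Overall risk P(Y=1) = π·p₁ + (1−π)·p₀ = 0.499×0.257 + 0.501×0.185 = 0.22093.
Under exogeneity, PAF = [P(Y=1) − p₀] / P(Y=1).
PAF = (0.22093 − 0.185) / 0.22093 ≈ 0.1626

PAF ≈ 0.163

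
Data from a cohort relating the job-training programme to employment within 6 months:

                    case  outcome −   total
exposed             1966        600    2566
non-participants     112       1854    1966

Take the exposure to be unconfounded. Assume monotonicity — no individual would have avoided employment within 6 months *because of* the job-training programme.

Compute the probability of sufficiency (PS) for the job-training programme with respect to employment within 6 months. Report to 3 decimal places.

p₁ = P(outcome | exposed) = 1966/2566 = 0.76617
p₀ = P(outcome | unexposed) = 112/1966 = 0.056968
Under exogeneity and monotonicity, PS = (p₁ − p₀)/(1 − p₀).
PS = (0.76617 − 0.056968) / 0.94303 ≈ 0.7520

PS ≈ 0.752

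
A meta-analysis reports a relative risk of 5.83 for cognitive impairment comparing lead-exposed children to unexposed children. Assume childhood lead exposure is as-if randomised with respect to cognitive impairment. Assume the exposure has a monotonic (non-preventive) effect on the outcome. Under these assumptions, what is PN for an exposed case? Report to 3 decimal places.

Under exogeneity and monotonicity, PN = (RR − 1) / RR = 1 − 1/RR.
PN = (5.83 − 1) / 5.83 = 4.83 / 5.83 ≈ 0.8285

PN ≈ 0.828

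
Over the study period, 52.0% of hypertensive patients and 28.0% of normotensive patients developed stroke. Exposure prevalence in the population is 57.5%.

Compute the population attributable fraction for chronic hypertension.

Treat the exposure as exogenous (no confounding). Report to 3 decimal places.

p₁ = 0.52, p₀ = 0.28.
Overall risk P(Y=1) = π·p₁ + (1−π)·p₀ = 0.575×0.52 + 0.425×0.28 = 0.418.
Under exogeneity, PAF = [P(Y=1) − p₀] / P(Y=1).
PAF = (0.418 − 0.28) / 0.418 ≈ 0.3301

PAF ≈ 0.330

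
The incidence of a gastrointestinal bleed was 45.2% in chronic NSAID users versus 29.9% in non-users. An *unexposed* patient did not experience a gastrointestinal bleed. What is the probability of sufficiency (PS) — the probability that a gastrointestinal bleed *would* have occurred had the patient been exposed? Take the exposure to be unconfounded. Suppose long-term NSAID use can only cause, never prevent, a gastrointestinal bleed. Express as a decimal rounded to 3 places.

PS ≈ 0.218

p₁ = 0.452, p₀ = 0.299.
Under exogeneity and monotonicity, PS = (p₁ − p₀) / (1 − p₀).
PS = (0.452 − 0.299) / (1 − 0.299) = 0.153 / 0.701 ≈ 0.2183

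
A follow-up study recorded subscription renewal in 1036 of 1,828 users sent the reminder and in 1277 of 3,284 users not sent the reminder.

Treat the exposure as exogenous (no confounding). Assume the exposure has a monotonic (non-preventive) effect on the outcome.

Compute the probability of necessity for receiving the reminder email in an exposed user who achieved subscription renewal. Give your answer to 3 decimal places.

p₁ = P(outcome | exposed) = 1036/1828 = 0.56674
p₀ = P(outcome | unexposed) = 1277/3284 = 0.38886
Under exogeneity and monotonicity, PN = (p₁ − p₀) / p₁.
PN = (0.56674 − 0.38886) / 0.56674 = 0.17788 / 0.56674 ≈ 0.3139

PN ≈ 0.314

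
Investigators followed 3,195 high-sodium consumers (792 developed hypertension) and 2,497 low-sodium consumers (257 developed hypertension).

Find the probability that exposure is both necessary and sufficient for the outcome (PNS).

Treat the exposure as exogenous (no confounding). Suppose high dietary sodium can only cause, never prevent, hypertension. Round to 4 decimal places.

p₁ = P(outcome | exposed) = 792/3195 = 0.24789
p₀ = P(outcome | unexposed) = 257/2497 = 0.10292
Under exogeneity and monotonicity, PNS = p₁ − p₀.
PNS = 0.24789 − 0.10292 = 0.14496

PNS ≈ 0.1450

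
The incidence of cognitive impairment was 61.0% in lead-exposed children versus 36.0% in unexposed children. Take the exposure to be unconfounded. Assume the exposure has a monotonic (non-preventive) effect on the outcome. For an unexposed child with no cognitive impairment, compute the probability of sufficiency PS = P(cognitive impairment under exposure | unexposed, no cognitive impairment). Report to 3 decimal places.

p₁ = 0.61, p₀ = 0.36.
Under exogeneity and monotonicity, PS = (p₁ − p₀) / (1 − p₀).
PS = (0.61 − 0.36) / (1 − 0.36) = 0.25 / 0.64 ≈ 0.3906

PS ≈ 0.391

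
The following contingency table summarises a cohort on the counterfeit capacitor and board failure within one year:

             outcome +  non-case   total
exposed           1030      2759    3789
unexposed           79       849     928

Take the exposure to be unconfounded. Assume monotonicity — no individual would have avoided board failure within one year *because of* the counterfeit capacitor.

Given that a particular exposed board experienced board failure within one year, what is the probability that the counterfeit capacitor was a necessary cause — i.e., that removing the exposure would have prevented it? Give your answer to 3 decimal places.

p₁ = P(outcome | exposed) = 1030/3789 = 0.27184
p₀ = P(outcome | unexposed) = 79/928 = 0.085129
Under exogeneity and monotonicity, PN = (p₁ − p₀)/p₁.
PN = (0.27184 − 0.085129) / 0.27184 ≈ 0.6868

PN ≈ 0.687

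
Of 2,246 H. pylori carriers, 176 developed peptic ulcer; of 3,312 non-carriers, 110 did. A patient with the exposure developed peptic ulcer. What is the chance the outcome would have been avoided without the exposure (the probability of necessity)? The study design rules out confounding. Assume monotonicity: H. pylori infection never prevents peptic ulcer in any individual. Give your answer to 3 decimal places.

p₁ = P(outcome | exposed) = 176/2246 = 0.078362
p₀ = P(outcome | unexposed) = 110/3312 = 0.033213
Under exogeneity and monotonicity, PN = (p₁ − p₀) / p₁.
PN = (0.078362 − 0.033213) / 0.078362 = 0.045149 / 0.078362 ≈ 0.5762

PN ≈ 0.576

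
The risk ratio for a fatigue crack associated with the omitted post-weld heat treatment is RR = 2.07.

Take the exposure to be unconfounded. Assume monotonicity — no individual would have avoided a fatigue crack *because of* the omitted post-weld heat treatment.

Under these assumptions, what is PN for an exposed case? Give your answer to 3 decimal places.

PN ≈ 0.517

Under exogeneity and monotonicity, PN = (RR − 1) / RR = 1 − 1/RR.
PN = (2.07 − 1) / 2.07 = 1.07 / 2.07 ≈ 0.5169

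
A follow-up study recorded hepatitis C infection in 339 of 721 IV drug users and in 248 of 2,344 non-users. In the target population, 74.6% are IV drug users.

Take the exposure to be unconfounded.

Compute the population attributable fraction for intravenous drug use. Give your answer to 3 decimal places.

p₁ = P(outcome | exposed) = 339/721 = 0.47018
p₀ = P(outcome | unexposed) = 248/2344 = 0.1058
Overall risk P(Y=1) = π·p₁ + (1−π)·p₀ = 0.746×0.47018 + 0.254×0.1058 = 0.37763.
Under exogeneity, PAF = [P(Y=1) − p₀] / P(Y=1).
PAF = (0.37763 − 0.1058) / 0.37763 ≈ 0.7198

PAF ≈ 0.720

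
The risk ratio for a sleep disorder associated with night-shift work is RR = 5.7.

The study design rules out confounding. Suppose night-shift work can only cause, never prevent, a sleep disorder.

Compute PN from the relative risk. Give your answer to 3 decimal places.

PN ≈ 0.825

Under exogeneity and monotonicity, PN = (RR − 1) / RR = 1 − 1/RR.
PN = (5.7 − 1) / 5.7 = 4.7 / 5.7 ≈ 0.8246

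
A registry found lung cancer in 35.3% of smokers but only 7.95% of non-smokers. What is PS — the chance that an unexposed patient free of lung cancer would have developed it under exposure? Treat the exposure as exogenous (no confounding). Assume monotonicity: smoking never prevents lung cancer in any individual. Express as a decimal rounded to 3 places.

PS ≈ 0.297

p₁ = 0.353, p₀ = 0.0795.
Under exogeneity and monotonicity, PS = (p₁ − p₀) / (1 − p₀).
PS = (0.353 − 0.0795) / (1 − 0.0795) = 0.2735 / 0.9205 ≈ 0.2971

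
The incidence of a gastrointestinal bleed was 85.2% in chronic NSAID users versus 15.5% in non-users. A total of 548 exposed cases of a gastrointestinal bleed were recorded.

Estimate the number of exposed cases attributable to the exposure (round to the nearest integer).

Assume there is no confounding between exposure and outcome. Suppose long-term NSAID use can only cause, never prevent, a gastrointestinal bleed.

p₁ = 0.852, p₀ = 0.155.
PN = (p₁ − p₀)/p₁ = (0.852 − 0.155) / 0.852 ≈ 0.81808.
Attributable cases ≈ PN × (exposed cases) = 0.81808 × 548 ≈ 448.31.

about 448 cases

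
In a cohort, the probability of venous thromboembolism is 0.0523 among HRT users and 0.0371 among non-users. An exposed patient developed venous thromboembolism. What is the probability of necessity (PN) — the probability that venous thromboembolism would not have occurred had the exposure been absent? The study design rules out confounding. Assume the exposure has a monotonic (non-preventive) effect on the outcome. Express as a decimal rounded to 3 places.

Let p₁ = 0.0523, p₀ = 0.0371.
Under exogeneity and monotonicity, PN = (p₁ − p₀) / p₁.
PN = (0.0523 − 0.0371) / 0.0523 = 0.0152 / 0.0523 ≈ 0.2906

PN ≈ 0.291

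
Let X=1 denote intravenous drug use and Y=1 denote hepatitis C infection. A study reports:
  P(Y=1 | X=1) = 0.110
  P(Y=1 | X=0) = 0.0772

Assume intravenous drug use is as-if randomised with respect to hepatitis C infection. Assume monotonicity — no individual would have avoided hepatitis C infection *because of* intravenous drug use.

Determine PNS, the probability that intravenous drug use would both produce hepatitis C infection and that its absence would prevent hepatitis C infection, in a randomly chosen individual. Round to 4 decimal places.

Let p₁ = 0.11, p₀ = 0.0772.
Under exogeneity and monotonicity, PNS = p₁ − p₀.
PNS = 0.11 − 0.0772 = 0.0328

PNS ≈ 0.0328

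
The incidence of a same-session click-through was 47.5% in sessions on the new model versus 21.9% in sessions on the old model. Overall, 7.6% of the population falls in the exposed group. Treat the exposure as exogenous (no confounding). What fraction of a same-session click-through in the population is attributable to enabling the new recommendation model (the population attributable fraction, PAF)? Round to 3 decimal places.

p₁ = 0.475, p₀ = 0.219.
Overall risk P(Y=1) = π·p₁ + (1−π)·p₀ = 0.076×0.475 + 0.924×0.219 = 0.23846.
Under exogeneity, PAF = [P(Y=1) − p₀] / P(Y=1).
PAF = (0.23846 − 0.219) / 0.23846 ≈ 0.0816

PAF ≈ 0.082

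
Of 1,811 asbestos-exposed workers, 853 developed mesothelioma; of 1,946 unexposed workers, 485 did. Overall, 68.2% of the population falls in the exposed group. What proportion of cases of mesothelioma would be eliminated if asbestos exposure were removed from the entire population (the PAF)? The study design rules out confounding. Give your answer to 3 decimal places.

p₁ = P(outcome | exposed) = 853/1811 = 0.47101
p₀ = P(outcome | unexposed) = 485/1946 = 0.24923
Overall risk P(Y=1) = π·p₁ + (1−π)·p₀ = 0.682×0.47101 + 0.318×0.24923 = 0.40048.
Under exogeneity, PAF = [P(Y=1) − p₀] / P(Y=1).
PAF = (0.40048 − 0.24923) / 0.40048 ≈ 0.3777

PAF ≈ 0.378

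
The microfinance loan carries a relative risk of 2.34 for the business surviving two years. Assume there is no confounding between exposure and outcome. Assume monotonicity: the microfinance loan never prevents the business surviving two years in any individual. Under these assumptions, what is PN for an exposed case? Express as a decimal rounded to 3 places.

PN ≈ 0.573

Under exogeneity and monotonicity, PN = (RR − 1) / RR = 1 − 1/RR.
PN = (2.34 − 1) / 2.34 = 1.34 / 2.34 ≈ 0.5726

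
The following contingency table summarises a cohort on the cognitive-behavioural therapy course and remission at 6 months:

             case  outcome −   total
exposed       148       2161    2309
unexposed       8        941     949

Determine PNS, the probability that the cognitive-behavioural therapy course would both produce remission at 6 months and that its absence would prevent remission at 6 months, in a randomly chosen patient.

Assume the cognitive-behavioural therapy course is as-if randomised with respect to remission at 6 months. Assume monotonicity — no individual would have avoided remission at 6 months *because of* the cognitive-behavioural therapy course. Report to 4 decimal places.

PNS ≈ 0.0557

p₁ = P(outcome | exposed) = 148/2309 = 0.064097
p₀ = P(outcome | unexposed) = 8/949 = 0.0084299
Under exogeneity and monotonicity, PNS = p₁ − p₀.
PNS = 0.064097 − 0.0084299 = 0.055667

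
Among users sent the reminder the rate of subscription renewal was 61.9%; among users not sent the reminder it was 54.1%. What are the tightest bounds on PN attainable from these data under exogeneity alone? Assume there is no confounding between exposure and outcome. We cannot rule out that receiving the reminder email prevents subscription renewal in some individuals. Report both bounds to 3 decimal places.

p₁ = 0.619, p₀ = 0.541.
Under exogeneity alone the bounds on PN are max{0,(p₁−p₀)/p₁} ≤ PN ≤ min{1,(1−p₀)/p₁}.
  lower = (p₁ − p₀)/p₁ = 0.078 / 0.619 ≈ 0.1260
  upper = min{1, (1 − p₀)/p₁} = 0.459 / 0.619 ≈ 0.7415

0.126 ≤ PN ≤ 0.742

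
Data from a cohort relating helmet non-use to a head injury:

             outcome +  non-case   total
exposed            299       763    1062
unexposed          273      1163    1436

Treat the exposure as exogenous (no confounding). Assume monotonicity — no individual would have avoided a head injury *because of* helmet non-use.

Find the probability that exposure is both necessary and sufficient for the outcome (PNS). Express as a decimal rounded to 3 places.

PNS ≈ 0.091

p₁ = P(outcome | exposed) = 299/1062 = 0.28154
p₀ = P(outcome | unexposed) = 273/1436 = 0.19011
Under exogeneity and monotonicity, PNS = p₁ − p₀.
PNS = 0.28154 − 0.19011 = 0.091433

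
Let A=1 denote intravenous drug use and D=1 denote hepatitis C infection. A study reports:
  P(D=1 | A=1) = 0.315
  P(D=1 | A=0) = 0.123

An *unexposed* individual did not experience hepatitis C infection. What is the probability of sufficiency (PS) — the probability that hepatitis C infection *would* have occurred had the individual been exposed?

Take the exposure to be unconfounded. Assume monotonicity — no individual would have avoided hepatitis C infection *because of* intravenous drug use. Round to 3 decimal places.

PS ≈ 0.219

Let p₁ = 0.315, p₀ = 0.123.
Under exogeneity and monotonicity, PS = (p₁ − p₀) / (1 − p₀).
PS = (0.315 − 0.123) / (1 − 0.123) = 0.192 / 0.877 ≈ 0.2189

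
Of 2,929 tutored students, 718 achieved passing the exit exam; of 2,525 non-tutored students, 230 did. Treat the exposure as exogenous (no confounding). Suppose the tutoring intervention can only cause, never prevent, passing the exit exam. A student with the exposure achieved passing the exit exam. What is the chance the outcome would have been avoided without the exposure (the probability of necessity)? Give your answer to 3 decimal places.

p₁ = P(outcome | exposed) = 718/2929 = 0.24513
p₀ = P(outcome | unexposed) = 230/2525 = 0.091089
Under exogeneity and monotonicity, PN = (p₁ − p₀) / p₁.
PN = (0.24513 − 0.091089) / 0.24513 = 0.15405 / 0.24513 ≈ 0.6284

PN ≈ 0.628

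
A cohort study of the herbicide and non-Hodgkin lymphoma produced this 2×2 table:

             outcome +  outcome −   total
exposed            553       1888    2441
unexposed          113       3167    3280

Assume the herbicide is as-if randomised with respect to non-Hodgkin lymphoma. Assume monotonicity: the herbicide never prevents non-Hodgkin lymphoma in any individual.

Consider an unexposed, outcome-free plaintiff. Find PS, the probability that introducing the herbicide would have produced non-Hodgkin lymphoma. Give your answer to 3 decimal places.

p₁ = P(outcome | exposed) = 553/2441 = 0.22655
p₀ = P(outcome | unexposed) = 113/3280 = 0.034451
Under exogeneity and monotonicity, PS = (p₁ − p₀)/(1 − p₀).
PS = (0.22655 − 0.034451) / 0.96555 ≈ 0.1989

PS ≈ 0.199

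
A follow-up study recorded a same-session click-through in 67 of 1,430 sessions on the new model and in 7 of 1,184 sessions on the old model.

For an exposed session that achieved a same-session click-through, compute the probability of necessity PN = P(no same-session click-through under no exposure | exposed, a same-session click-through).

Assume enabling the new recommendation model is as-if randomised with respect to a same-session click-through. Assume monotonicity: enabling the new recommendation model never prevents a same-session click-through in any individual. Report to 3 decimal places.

p₁ = P(outcome | exposed) = 67/1430 = 0.046853
p₀ = P(outcome | unexposed) = 7/1184 = 0.0059122
Under exogeneity and monotonicity, PN = (p₁ − p₀) / p₁.
PN = (0.046853 − 0.0059122) / 0.046853 = 0.040941 / 0.046853 ≈ 0.8738

PN ≈ 0.874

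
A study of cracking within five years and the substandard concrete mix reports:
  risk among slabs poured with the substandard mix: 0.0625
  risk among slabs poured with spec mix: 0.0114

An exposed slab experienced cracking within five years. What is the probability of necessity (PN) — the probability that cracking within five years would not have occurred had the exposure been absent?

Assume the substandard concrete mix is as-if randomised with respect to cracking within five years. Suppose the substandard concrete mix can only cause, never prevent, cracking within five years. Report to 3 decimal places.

PN ≈ 0.818

Let p₁ = 0.0625, p₀ = 0.0114.
Under exogeneity and monotonicity, PN = (p₁ − p₀) / p₁.
PN = (0.0625 − 0.0114) / 0.0625 = 0.0511 / 0.0625 ≈ 0.8176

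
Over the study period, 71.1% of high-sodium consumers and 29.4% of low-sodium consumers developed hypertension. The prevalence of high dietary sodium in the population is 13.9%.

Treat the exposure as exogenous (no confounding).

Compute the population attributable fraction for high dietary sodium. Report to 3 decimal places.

PAF ≈ 0.165

p₁ = 0.711, p₀ = 0.294.
Overall risk P(Y=1) = π·p₁ + (1−π)·p₀ = 0.139×0.711 + 0.861×0.294 = 0.35196.
Under exogeneity, PAF = [P(Y=1) − p₀] / P(Y=1).
PAF = (0.35196 − 0.294) / 0.35196 ≈ 0.1647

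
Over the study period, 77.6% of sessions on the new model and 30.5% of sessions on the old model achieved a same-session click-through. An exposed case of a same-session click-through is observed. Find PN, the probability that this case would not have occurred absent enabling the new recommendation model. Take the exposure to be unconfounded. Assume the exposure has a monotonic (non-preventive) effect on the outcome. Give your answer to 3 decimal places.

PN ≈ 0.607

p₁ = 0.776, p₀ = 0.305.
Under exogeneity and monotonicity, PN = (p₁ − p₀) / p₁.
PN = (0.776 − 0.305) / 0.776 = 0.471 / 0.776 ≈ 0.6070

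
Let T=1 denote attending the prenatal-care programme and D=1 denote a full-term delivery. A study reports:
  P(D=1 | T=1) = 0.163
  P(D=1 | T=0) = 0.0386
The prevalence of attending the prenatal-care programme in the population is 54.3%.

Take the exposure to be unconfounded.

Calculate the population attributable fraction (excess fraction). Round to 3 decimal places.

PAF ≈ 0.636

Let p₁ = 0.163, p₀ = 0.0386.
Overall risk P(Y=1) = π·p₁ + (1−π)·p₀ = 0.543×0.163 + 0.457×0.0386 = 0.10615.
Under exogeneity, PAF = [P(Y=1) − p₀] / P(Y=1).
PAF = (0.10615 − 0.0386) / 0.10615 ≈ 0.6364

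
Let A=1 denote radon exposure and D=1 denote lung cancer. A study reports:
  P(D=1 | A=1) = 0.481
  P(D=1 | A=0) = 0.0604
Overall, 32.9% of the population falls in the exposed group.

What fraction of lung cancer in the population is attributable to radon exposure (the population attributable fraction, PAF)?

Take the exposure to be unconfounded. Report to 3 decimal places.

Let p₁ = 0.481, p₀ = 0.0604.
Overall risk P(Y=1) = π·p₁ + (1−π)·p₀ = 0.329×0.481 + 0.671×0.0604 = 0.19878.
Under exogeneity, PAF = [P(Y=1) − p₀] / P(Y=1).
PAF = (0.19878 − 0.0604) / 0.19878 ≈ 0.6961

PAF ≈ 0.696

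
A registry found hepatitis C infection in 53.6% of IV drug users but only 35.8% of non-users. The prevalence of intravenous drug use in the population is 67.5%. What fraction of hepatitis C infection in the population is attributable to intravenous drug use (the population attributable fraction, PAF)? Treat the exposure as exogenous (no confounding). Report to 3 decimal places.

PAF ≈ 0.251

p₁ = 0.536, p₀ = 0.358.
Overall risk P(Y=1) = π·p₁ + (1−π)·p₀ = 0.675×0.536 + 0.325×0.358 = 0.47815.
Under exogeneity, PAF = [P(Y=1) − p₀] / P(Y=1).
PAF = (0.47815 − 0.358) / 0.47815 ≈ 0.2513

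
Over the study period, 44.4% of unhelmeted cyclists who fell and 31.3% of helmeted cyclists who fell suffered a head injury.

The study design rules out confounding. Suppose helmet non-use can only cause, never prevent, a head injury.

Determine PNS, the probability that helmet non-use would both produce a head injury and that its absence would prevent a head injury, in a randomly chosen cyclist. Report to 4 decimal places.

p₁ = 0.444, p₀ = 0.313.
Under exogeneity and monotonicity, PNS = p₁ − p₀.
PNS = 0.444 − 0.313 = 0.131

PNS ≈ 0.1310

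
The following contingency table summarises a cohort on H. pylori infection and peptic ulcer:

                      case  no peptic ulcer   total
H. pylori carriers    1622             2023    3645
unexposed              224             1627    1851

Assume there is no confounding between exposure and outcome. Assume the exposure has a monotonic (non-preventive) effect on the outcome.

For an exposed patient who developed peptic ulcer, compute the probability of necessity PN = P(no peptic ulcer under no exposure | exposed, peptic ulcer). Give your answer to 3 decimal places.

p₁ = P(outcome | exposed) = 1622/3645 = 0.44499
p₀ = P(outcome | unexposed) = 224/1851 = 0.12102
Under exogeneity and monotonicity, PN = (p₁ − p₀) / p₁.
PN = (0.44499 − 0.12102) / 0.44499 = 0.32398 / 0.44499 ≈ 0.7281

PN ≈ 0.728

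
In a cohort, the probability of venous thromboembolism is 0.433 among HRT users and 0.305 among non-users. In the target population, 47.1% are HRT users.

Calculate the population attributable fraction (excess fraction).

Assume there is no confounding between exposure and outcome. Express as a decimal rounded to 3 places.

Let p₁ = 0.433, p₀ = 0.305.
Overall risk P(Y=1) = π·p₁ + (1−π)·p₀ = 0.471×0.433 + 0.529×0.305 = 0.36529.
Under exogeneity, PAF = [P(Y=1) − p₀] / P(Y=1).
PAF = (0.36529 − 0.305) / 0.36529 ≈ 0.1650

PAF ≈ 0.165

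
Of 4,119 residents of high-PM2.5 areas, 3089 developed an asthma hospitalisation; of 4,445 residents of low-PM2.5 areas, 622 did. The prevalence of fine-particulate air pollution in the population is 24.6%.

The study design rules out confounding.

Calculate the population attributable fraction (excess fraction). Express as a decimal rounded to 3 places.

p₁ = P(outcome | exposed) = 3089/4119 = 0.74994
p₀ = P(outcome | unexposed) = 622/4445 = 0.13993
Overall risk P(Y=1) = π·p₁ + (1−π)·p₀ = 0.246×0.74994 + 0.754×0.13993 = 0.28999.
Under exogeneity, PAF = [P(Y=1) − p₀] / P(Y=1).
PAF = (0.28999 − 0.13993) / 0.28999 ≈ 0.5175

PAF ≈ 0.517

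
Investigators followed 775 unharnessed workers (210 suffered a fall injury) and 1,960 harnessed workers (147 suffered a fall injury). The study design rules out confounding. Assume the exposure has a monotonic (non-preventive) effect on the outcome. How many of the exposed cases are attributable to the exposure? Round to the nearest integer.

about 152 cases

p₁ = P(outcome | exposed) = 210/775 = 0.27097
p₀ = P(outcome | unexposed) = 147/1960 = 0.075
PN = (p₁ − p₀)/p₁ = (0.27097 − 0.075) / 0.27097 ≈ 0.72321.
Attributable cases ≈ PN × (exposed cases) = 0.72321 × 210 ≈ 151.88.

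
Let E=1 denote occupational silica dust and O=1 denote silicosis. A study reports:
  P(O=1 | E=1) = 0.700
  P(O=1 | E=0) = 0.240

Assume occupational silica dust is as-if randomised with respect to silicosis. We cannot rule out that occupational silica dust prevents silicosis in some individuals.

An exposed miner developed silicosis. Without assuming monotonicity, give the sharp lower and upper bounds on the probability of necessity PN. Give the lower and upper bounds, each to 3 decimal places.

0.657 ≤ PN ≤ 1.000

Let p₁ = 0.7, p₀ = 0.24.
Under exogeneity alone the bounds on PN are max{0,(p₁−p₀)/p₁} ≤ PN ≤ min{1,(1−p₀)/p₁}.
  lower = (p₁ − p₀)/p₁ = 0.46 / 0.7 ≈ 0.6571
  upper = min{1, (1 − p₀)/p₁} = 0.76 / 0.7 ≈ 1.0857 → capped at 1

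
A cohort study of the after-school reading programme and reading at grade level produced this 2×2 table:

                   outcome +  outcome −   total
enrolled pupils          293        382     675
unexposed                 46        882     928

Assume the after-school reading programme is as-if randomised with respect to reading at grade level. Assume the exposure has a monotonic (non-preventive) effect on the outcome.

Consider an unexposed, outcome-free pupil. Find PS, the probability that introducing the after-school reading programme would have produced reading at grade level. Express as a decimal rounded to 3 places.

PS ≈ 0.405

p₁ = P(outcome | exposed) = 293/675 = 0.43407
p₀ = P(outcome | unexposed) = 46/928 = 0.049569
Under exogeneity and monotonicity, PS = (p₁ − p₀) / (1 − p₀).
PS = (0.43407 − 0.049569) / (1 − 0.049569) = 0.38451 / 0.95043 ≈ 0.4046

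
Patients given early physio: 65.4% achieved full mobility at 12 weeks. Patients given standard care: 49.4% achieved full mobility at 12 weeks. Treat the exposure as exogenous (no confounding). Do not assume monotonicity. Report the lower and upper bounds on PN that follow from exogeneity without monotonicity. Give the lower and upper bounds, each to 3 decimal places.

p₁ = 0.654, p₀ = 0.494.
Under exogeneity alone the bounds on PN are max{0,(p₁−p₀)/p₁} ≤ PN ≤ min{1,(1−p₀)/p₁}.
  lower = (p₁ − p₀)/p₁ = 0.16 / 0.654 ≈ 0.2446
  upper = min{1, (1 − p₀)/p₁} = 0.506 / 0.654 ≈ 0.7737

0.245 ≤ PN ≤ 0.774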